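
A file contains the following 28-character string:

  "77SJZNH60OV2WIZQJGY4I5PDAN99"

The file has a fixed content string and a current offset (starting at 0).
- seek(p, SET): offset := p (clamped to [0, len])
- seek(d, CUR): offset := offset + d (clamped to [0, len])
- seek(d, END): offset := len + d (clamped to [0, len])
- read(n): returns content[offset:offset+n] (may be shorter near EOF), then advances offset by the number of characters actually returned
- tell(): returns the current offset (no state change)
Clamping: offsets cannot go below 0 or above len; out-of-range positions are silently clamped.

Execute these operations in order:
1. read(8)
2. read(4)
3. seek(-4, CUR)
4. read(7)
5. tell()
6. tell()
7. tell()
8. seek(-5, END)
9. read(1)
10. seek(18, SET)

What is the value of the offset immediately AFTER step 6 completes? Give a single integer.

After 1 (read(8)): returned '77SJZNH6', offset=8
After 2 (read(4)): returned '0OV2', offset=12
After 3 (seek(-4, CUR)): offset=8
After 4 (read(7)): returned '0OV2WIZ', offset=15
After 5 (tell()): offset=15
After 6 (tell()): offset=15

Answer: 15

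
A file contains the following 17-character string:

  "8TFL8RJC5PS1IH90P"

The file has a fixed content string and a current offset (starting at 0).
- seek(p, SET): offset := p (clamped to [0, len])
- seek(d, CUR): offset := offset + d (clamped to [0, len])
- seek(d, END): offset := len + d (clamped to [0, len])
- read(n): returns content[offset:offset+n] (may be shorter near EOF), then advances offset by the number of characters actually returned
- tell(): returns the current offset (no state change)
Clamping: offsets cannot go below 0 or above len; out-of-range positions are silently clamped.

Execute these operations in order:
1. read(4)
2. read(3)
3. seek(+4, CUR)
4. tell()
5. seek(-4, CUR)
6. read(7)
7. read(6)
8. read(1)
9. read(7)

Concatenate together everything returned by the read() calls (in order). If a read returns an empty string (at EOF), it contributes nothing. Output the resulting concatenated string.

After 1 (read(4)): returned '8TFL', offset=4
After 2 (read(3)): returned '8RJ', offset=7
After 3 (seek(+4, CUR)): offset=11
After 4 (tell()): offset=11
After 5 (seek(-4, CUR)): offset=7
After 6 (read(7)): returned 'C5PS1IH', offset=14
After 7 (read(6)): returned '90P', offset=17
After 8 (read(1)): returned '', offset=17
After 9 (read(7)): returned '', offset=17

Answer: 8TFL8RJC5PS1IH90P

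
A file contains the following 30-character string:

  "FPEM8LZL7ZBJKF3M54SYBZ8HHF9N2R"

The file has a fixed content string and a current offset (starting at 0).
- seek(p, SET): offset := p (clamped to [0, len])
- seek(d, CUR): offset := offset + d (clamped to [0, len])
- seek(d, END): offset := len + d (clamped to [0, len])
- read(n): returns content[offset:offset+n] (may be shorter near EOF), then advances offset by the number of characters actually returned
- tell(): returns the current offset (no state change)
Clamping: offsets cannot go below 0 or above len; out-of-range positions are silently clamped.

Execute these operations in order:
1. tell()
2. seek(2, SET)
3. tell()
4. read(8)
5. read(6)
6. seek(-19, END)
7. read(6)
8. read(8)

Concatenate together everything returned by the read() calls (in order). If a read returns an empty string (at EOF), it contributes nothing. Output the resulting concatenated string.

Answer: EM8LZL7ZBJKF3MJKF3M54SYBZ8HH

Derivation:
After 1 (tell()): offset=0
After 2 (seek(2, SET)): offset=2
After 3 (tell()): offset=2
After 4 (read(8)): returned 'EM8LZL7Z', offset=10
After 5 (read(6)): returned 'BJKF3M', offset=16
After 6 (seek(-19, END)): offset=11
After 7 (read(6)): returned 'JKF3M5', offset=17
After 8 (read(8)): returned '4SYBZ8HH', offset=25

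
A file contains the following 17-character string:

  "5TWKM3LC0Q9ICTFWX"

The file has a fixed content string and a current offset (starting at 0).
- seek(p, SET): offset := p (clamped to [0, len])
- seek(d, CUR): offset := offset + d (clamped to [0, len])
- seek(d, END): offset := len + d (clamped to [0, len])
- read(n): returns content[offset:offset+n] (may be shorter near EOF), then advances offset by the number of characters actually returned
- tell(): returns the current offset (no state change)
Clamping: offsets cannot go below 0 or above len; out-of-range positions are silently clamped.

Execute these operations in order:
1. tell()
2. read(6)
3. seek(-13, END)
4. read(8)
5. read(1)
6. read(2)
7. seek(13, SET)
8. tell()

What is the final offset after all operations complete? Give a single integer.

Answer: 13

Derivation:
After 1 (tell()): offset=0
After 2 (read(6)): returned '5TWKM3', offset=6
After 3 (seek(-13, END)): offset=4
After 4 (read(8)): returned 'M3LC0Q9I', offset=12
After 5 (read(1)): returned 'C', offset=13
After 6 (read(2)): returned 'TF', offset=15
After 7 (seek(13, SET)): offset=13
After 8 (tell()): offset=13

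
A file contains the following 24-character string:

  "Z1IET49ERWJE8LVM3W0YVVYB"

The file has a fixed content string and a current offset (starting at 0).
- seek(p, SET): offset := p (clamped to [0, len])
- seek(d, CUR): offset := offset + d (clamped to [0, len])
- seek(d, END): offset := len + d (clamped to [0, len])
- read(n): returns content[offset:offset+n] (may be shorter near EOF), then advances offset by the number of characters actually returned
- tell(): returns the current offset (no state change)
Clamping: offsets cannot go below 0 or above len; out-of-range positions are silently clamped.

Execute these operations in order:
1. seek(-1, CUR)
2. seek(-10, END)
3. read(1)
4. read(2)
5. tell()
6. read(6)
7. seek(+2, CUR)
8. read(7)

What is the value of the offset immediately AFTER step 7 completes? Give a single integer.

Answer: 24

Derivation:
After 1 (seek(-1, CUR)): offset=0
After 2 (seek(-10, END)): offset=14
After 3 (read(1)): returned 'V', offset=15
After 4 (read(2)): returned 'M3', offset=17
After 5 (tell()): offset=17
After 6 (read(6)): returned 'W0YVVY', offset=23
After 7 (seek(+2, CUR)): offset=24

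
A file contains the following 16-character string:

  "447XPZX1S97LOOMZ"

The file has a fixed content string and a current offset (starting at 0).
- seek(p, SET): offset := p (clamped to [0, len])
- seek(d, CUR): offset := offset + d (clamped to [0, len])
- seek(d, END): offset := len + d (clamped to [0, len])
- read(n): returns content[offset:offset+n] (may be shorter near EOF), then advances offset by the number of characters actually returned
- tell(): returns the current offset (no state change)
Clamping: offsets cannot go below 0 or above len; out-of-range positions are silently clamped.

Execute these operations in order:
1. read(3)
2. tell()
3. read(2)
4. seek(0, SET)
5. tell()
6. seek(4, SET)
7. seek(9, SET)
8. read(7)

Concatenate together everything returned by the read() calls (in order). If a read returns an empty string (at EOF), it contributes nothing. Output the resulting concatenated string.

After 1 (read(3)): returned '447', offset=3
After 2 (tell()): offset=3
After 3 (read(2)): returned 'XP', offset=5
After 4 (seek(0, SET)): offset=0
After 5 (tell()): offset=0
After 6 (seek(4, SET)): offset=4
After 7 (seek(9, SET)): offset=9
After 8 (read(7)): returned '97LOOMZ', offset=16

Answer: 447XP97LOOMZ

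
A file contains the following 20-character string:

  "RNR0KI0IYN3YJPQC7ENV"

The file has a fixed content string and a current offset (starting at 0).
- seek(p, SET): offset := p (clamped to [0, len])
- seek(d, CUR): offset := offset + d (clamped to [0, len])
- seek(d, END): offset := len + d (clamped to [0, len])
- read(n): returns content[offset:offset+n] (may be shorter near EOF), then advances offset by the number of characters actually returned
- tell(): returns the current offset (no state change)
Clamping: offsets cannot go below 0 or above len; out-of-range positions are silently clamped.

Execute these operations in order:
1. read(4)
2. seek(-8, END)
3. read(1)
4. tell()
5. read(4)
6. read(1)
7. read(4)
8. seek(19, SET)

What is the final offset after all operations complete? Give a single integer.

Answer: 19

Derivation:
After 1 (read(4)): returned 'RNR0', offset=4
After 2 (seek(-8, END)): offset=12
After 3 (read(1)): returned 'J', offset=13
After 4 (tell()): offset=13
After 5 (read(4)): returned 'PQC7', offset=17
After 6 (read(1)): returned 'E', offset=18
After 7 (read(4)): returned 'NV', offset=20
After 8 (seek(19, SET)): offset=19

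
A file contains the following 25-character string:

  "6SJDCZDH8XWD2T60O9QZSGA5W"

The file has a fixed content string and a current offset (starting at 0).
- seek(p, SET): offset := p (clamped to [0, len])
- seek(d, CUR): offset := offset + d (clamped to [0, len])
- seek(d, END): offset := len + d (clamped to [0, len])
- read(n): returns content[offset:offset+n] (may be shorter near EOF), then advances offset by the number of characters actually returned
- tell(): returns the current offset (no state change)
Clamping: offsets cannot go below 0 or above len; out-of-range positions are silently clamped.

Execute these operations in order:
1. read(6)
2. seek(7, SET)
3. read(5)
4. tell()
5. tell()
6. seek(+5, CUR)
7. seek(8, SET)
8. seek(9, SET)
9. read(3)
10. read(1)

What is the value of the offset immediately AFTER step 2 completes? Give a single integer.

After 1 (read(6)): returned '6SJDCZ', offset=6
After 2 (seek(7, SET)): offset=7

Answer: 7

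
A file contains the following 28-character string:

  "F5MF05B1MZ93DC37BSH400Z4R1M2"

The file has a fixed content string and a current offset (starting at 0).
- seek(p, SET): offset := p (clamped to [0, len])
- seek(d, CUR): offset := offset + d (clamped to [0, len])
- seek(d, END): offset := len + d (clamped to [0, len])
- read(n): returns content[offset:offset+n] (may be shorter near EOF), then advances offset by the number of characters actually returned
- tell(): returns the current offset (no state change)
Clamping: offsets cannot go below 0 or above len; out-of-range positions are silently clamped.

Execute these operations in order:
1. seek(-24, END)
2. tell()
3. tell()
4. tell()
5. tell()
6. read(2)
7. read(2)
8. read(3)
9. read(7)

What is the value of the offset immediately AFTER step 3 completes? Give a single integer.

Answer: 4

Derivation:
After 1 (seek(-24, END)): offset=4
After 2 (tell()): offset=4
After 3 (tell()): offset=4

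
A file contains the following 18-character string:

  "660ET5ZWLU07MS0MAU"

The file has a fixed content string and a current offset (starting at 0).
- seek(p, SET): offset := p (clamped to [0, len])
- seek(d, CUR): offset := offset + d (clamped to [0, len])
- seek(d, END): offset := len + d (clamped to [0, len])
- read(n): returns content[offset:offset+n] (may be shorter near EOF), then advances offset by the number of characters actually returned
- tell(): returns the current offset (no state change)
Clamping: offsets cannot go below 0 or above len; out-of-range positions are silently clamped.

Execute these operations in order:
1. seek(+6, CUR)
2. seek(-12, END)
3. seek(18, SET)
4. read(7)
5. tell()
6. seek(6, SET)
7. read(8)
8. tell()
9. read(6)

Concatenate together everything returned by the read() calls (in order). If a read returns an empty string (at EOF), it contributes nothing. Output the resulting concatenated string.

Answer: ZWLU07MS0MAU

Derivation:
After 1 (seek(+6, CUR)): offset=6
After 2 (seek(-12, END)): offset=6
After 3 (seek(18, SET)): offset=18
After 4 (read(7)): returned '', offset=18
After 5 (tell()): offset=18
After 6 (seek(6, SET)): offset=6
After 7 (read(8)): returned 'ZWLU07MS', offset=14
After 8 (tell()): offset=14
After 9 (read(6)): returned '0MAU', offset=18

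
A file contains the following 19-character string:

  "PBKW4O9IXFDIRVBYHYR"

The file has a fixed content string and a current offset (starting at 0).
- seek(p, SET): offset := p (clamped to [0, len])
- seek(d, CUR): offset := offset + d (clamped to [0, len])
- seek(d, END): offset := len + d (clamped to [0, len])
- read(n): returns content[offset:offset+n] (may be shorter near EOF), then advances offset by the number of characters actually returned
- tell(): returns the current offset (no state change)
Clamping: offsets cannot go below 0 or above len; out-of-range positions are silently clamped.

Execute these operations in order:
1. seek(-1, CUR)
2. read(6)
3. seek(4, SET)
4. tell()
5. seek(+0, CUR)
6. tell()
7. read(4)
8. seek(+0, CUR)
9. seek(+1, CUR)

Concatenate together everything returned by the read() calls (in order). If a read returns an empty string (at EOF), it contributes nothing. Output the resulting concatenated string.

Answer: PBKW4O4O9I

Derivation:
After 1 (seek(-1, CUR)): offset=0
After 2 (read(6)): returned 'PBKW4O', offset=6
After 3 (seek(4, SET)): offset=4
After 4 (tell()): offset=4
After 5 (seek(+0, CUR)): offset=4
After 6 (tell()): offset=4
After 7 (read(4)): returned '4O9I', offset=8
After 8 (seek(+0, CUR)): offset=8
After 9 (seek(+1, CUR)): offset=9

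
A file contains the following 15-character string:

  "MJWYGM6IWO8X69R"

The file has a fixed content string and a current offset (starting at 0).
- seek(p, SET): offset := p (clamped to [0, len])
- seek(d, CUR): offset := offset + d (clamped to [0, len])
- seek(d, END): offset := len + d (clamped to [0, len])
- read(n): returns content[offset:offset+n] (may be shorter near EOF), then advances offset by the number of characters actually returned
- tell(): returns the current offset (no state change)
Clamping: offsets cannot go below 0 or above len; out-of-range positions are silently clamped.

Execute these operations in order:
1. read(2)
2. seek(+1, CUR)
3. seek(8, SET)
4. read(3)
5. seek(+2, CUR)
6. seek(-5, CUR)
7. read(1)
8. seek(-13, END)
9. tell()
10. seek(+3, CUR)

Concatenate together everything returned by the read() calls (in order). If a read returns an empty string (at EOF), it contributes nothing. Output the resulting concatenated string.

After 1 (read(2)): returned 'MJ', offset=2
After 2 (seek(+1, CUR)): offset=3
After 3 (seek(8, SET)): offset=8
After 4 (read(3)): returned 'WO8', offset=11
After 5 (seek(+2, CUR)): offset=13
After 6 (seek(-5, CUR)): offset=8
After 7 (read(1)): returned 'W', offset=9
After 8 (seek(-13, END)): offset=2
After 9 (tell()): offset=2
After 10 (seek(+3, CUR)): offset=5

Answer: MJWO8W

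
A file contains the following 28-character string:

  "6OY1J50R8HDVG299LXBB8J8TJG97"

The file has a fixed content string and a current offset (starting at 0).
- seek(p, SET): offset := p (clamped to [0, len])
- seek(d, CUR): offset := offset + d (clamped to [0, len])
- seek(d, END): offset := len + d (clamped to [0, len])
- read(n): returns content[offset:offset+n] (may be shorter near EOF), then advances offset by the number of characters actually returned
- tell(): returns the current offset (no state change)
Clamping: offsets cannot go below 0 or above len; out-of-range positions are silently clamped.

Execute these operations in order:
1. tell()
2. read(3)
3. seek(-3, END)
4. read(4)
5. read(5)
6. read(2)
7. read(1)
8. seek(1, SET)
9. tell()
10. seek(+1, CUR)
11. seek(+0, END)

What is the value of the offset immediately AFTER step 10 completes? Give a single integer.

Answer: 2

Derivation:
After 1 (tell()): offset=0
After 2 (read(3)): returned '6OY', offset=3
After 3 (seek(-3, END)): offset=25
After 4 (read(4)): returned 'G97', offset=28
After 5 (read(5)): returned '', offset=28
After 6 (read(2)): returned '', offset=28
After 7 (read(1)): returned '', offset=28
After 8 (seek(1, SET)): offset=1
After 9 (tell()): offset=1
After 10 (seek(+1, CUR)): offset=2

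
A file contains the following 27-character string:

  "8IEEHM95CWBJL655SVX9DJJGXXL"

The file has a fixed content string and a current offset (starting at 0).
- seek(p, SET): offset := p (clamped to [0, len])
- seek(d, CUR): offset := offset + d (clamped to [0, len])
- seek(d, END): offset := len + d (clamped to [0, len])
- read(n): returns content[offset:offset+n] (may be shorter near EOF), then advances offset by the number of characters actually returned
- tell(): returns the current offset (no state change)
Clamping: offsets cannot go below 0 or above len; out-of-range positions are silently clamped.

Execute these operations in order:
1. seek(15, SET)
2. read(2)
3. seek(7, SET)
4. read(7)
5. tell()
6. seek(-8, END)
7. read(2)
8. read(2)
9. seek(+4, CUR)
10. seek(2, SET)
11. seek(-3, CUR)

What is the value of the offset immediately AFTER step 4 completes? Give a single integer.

After 1 (seek(15, SET)): offset=15
After 2 (read(2)): returned '5S', offset=17
After 3 (seek(7, SET)): offset=7
After 4 (read(7)): returned '5CWBJL6', offset=14

Answer: 14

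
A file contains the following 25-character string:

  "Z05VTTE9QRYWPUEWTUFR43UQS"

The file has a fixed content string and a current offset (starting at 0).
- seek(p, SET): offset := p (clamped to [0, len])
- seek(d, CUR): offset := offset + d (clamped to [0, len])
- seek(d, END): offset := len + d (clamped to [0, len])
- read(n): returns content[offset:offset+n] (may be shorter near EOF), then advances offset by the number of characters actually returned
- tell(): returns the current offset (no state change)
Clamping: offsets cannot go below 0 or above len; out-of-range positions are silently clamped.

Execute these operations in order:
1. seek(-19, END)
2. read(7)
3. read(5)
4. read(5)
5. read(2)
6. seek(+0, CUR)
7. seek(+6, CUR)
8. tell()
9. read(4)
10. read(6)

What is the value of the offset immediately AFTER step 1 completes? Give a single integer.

Answer: 6

Derivation:
After 1 (seek(-19, END)): offset=6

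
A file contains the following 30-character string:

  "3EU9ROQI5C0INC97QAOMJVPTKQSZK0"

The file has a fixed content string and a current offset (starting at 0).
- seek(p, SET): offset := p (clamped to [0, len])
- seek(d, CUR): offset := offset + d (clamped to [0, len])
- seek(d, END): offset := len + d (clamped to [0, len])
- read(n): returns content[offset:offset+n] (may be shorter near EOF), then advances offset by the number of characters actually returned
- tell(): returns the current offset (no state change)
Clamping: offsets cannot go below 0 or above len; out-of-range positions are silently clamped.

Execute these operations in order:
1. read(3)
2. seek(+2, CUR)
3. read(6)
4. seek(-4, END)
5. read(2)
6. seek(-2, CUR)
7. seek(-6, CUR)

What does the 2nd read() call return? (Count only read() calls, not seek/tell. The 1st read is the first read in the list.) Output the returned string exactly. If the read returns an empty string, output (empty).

Answer: OQI5C0

Derivation:
After 1 (read(3)): returned '3EU', offset=3
After 2 (seek(+2, CUR)): offset=5
After 3 (read(6)): returned 'OQI5C0', offset=11
After 4 (seek(-4, END)): offset=26
After 5 (read(2)): returned 'SZ', offset=28
After 6 (seek(-2, CUR)): offset=26
After 7 (seek(-6, CUR)): offset=20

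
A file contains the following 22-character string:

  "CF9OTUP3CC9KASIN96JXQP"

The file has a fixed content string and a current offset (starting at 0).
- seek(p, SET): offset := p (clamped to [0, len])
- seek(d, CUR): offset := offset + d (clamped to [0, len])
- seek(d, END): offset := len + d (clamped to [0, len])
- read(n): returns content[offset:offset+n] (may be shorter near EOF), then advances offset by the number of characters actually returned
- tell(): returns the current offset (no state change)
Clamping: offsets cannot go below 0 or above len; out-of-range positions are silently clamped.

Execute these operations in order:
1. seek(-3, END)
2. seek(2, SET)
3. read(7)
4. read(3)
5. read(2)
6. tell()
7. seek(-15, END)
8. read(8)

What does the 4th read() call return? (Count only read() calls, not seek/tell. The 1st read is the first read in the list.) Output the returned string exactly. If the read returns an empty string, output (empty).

After 1 (seek(-3, END)): offset=19
After 2 (seek(2, SET)): offset=2
After 3 (read(7)): returned '9OTUP3C', offset=9
After 4 (read(3)): returned 'C9K', offset=12
After 5 (read(2)): returned 'AS', offset=14
After 6 (tell()): offset=14
After 7 (seek(-15, END)): offset=7
After 8 (read(8)): returned '3CC9KASI', offset=15

Answer: 3CC9KASI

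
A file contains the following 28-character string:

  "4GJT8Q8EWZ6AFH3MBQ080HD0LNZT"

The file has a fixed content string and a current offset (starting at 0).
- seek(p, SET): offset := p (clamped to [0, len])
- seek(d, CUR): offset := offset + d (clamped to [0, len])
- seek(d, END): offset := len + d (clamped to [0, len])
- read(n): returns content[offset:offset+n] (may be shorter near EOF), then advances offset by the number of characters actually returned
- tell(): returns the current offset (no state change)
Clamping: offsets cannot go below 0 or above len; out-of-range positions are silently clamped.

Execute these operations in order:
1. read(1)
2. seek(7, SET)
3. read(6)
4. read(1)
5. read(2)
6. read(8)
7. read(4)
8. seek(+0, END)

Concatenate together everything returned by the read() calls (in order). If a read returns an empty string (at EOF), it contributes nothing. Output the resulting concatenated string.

Answer: 4EWZ6AFH3MBQ080HD0LNZT

Derivation:
After 1 (read(1)): returned '4', offset=1
After 2 (seek(7, SET)): offset=7
After 3 (read(6)): returned 'EWZ6AF', offset=13
After 4 (read(1)): returned 'H', offset=14
After 5 (read(2)): returned '3M', offset=16
After 6 (read(8)): returned 'BQ080HD0', offset=24
After 7 (read(4)): returned 'LNZT', offset=28
After 8 (seek(+0, END)): offset=28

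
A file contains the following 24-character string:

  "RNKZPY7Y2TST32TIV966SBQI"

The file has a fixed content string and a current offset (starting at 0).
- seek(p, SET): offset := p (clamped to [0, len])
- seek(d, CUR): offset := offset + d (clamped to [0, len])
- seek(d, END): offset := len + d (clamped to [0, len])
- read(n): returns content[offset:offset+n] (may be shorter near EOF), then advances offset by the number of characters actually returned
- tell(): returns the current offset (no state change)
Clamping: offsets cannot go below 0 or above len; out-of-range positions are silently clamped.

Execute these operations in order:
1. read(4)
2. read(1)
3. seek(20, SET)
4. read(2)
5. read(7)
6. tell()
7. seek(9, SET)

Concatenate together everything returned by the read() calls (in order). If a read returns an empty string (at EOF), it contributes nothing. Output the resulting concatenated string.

After 1 (read(4)): returned 'RNKZ', offset=4
After 2 (read(1)): returned 'P', offset=5
After 3 (seek(20, SET)): offset=20
After 4 (read(2)): returned 'SB', offset=22
After 5 (read(7)): returned 'QI', offset=24
After 6 (tell()): offset=24
After 7 (seek(9, SET)): offset=9

Answer: RNKZPSBQI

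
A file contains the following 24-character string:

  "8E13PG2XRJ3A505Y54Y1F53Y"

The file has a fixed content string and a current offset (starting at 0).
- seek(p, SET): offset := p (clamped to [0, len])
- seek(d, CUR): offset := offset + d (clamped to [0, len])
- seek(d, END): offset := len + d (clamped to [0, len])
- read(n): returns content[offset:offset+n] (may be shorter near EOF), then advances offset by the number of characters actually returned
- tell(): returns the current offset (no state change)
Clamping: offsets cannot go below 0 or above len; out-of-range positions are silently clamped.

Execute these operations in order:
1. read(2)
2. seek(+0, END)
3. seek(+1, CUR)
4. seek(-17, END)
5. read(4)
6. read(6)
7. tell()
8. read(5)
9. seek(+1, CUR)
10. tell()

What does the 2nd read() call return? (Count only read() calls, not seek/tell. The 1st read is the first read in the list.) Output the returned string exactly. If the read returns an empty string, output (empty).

After 1 (read(2)): returned '8E', offset=2
After 2 (seek(+0, END)): offset=24
After 3 (seek(+1, CUR)): offset=24
After 4 (seek(-17, END)): offset=7
After 5 (read(4)): returned 'XRJ3', offset=11
After 6 (read(6)): returned 'A505Y5', offset=17
After 7 (tell()): offset=17
After 8 (read(5)): returned '4Y1F5', offset=22
After 9 (seek(+1, CUR)): offset=23
After 10 (tell()): offset=23

Answer: XRJ3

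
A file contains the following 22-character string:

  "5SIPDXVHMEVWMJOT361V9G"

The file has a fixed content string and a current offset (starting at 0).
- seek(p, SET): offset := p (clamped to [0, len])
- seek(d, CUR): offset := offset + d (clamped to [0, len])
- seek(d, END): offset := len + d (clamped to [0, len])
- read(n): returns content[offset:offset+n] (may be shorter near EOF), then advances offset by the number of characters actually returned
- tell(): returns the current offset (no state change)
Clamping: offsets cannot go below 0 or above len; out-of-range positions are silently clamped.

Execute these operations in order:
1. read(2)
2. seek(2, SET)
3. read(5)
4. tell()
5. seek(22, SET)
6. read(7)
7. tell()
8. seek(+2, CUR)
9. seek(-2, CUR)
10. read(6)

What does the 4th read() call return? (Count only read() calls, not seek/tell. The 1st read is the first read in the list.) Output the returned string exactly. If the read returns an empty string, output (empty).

After 1 (read(2)): returned '5S', offset=2
After 2 (seek(2, SET)): offset=2
After 3 (read(5)): returned 'IPDXV', offset=7
After 4 (tell()): offset=7
After 5 (seek(22, SET)): offset=22
After 6 (read(7)): returned '', offset=22
After 7 (tell()): offset=22
After 8 (seek(+2, CUR)): offset=22
After 9 (seek(-2, CUR)): offset=20
After 10 (read(6)): returned '9G', offset=22

Answer: 9G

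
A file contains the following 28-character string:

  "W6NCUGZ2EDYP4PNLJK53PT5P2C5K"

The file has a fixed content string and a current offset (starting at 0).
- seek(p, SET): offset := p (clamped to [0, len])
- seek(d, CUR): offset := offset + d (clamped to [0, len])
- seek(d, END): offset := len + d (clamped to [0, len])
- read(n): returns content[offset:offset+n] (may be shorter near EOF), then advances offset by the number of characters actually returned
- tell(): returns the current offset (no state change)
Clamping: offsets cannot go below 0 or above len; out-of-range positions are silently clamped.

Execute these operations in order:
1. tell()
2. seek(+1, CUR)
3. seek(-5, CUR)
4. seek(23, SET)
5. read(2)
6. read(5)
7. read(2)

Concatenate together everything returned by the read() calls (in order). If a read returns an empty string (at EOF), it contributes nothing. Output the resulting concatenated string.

Answer: P2C5K

Derivation:
After 1 (tell()): offset=0
After 2 (seek(+1, CUR)): offset=1
After 3 (seek(-5, CUR)): offset=0
After 4 (seek(23, SET)): offset=23
After 5 (read(2)): returned 'P2', offset=25
After 6 (read(5)): returned 'C5K', offset=28
After 7 (read(2)): returned '', offset=28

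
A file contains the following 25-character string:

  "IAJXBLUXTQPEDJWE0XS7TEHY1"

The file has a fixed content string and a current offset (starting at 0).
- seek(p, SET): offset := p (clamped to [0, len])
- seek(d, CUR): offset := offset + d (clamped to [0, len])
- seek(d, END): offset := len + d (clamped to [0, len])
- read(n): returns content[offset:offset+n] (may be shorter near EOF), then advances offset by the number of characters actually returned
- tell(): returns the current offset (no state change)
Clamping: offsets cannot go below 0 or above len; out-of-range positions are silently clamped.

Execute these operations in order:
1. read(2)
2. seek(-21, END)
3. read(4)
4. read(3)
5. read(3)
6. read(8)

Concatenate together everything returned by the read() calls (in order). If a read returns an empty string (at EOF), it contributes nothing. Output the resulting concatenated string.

After 1 (read(2)): returned 'IA', offset=2
After 2 (seek(-21, END)): offset=4
After 3 (read(4)): returned 'BLUX', offset=8
After 4 (read(3)): returned 'TQP', offset=11
After 5 (read(3)): returned 'EDJ', offset=14
After 6 (read(8)): returned 'WE0XS7TE', offset=22

Answer: IABLUXTQPEDJWE0XS7TE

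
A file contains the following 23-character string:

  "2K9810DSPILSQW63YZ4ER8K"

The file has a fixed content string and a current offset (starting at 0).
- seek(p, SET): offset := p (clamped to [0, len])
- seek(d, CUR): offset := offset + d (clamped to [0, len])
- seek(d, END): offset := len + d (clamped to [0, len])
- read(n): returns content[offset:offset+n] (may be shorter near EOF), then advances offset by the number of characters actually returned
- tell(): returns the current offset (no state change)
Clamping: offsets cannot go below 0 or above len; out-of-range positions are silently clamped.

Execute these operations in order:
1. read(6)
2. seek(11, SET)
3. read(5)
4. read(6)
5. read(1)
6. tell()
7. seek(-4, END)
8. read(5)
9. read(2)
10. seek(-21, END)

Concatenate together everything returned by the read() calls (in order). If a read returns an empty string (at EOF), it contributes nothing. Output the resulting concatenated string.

After 1 (read(6)): returned '2K9810', offset=6
After 2 (seek(11, SET)): offset=11
After 3 (read(5)): returned 'SQW63', offset=16
After 4 (read(6)): returned 'YZ4ER8', offset=22
After 5 (read(1)): returned 'K', offset=23
After 6 (tell()): offset=23
After 7 (seek(-4, END)): offset=19
After 8 (read(5)): returned 'ER8K', offset=23
After 9 (read(2)): returned '', offset=23
After 10 (seek(-21, END)): offset=2

Answer: 2K9810SQW63YZ4ER8KER8K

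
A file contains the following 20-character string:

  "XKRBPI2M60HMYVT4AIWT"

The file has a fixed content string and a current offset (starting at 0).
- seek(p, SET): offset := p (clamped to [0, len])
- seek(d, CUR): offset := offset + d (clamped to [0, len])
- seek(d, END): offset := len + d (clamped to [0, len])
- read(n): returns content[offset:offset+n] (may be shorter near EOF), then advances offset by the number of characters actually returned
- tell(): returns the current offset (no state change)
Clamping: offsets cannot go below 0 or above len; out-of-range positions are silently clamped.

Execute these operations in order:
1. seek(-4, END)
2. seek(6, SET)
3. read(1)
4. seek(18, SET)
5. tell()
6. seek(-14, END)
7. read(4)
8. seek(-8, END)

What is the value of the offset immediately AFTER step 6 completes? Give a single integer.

Answer: 6

Derivation:
After 1 (seek(-4, END)): offset=16
After 2 (seek(6, SET)): offset=6
After 3 (read(1)): returned '2', offset=7
After 4 (seek(18, SET)): offset=18
After 5 (tell()): offset=18
After 6 (seek(-14, END)): offset=6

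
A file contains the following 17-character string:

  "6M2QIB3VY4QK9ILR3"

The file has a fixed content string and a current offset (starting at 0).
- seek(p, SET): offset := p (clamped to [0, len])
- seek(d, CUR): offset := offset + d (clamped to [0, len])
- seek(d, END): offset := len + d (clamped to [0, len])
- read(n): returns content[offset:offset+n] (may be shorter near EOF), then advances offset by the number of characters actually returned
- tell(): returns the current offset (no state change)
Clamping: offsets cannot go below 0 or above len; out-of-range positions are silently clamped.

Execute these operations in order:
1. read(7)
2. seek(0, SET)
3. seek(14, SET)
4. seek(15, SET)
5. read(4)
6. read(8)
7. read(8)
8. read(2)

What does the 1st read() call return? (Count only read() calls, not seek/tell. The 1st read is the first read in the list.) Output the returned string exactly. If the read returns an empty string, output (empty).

After 1 (read(7)): returned '6M2QIB3', offset=7
After 2 (seek(0, SET)): offset=0
After 3 (seek(14, SET)): offset=14
After 4 (seek(15, SET)): offset=15
After 5 (read(4)): returned 'R3', offset=17
After 6 (read(8)): returned '', offset=17
After 7 (read(8)): returned '', offset=17
After 8 (read(2)): returned '', offset=17

Answer: 6M2QIB3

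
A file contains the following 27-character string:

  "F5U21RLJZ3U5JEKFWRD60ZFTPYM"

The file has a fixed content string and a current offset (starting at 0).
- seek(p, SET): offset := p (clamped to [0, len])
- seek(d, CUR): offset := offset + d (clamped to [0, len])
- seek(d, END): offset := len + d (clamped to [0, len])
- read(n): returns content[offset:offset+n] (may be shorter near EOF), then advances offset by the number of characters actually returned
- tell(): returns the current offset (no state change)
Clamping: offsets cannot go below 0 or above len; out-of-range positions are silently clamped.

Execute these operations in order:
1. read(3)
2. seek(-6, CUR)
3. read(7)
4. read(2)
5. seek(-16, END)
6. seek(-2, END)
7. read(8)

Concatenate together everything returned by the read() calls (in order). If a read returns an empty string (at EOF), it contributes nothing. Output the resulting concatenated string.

Answer: F5UF5U21RLJZYM

Derivation:
After 1 (read(3)): returned 'F5U', offset=3
After 2 (seek(-6, CUR)): offset=0
After 3 (read(7)): returned 'F5U21RL', offset=7
After 4 (read(2)): returned 'JZ', offset=9
After 5 (seek(-16, END)): offset=11
After 6 (seek(-2, END)): offset=25
After 7 (read(8)): returned 'YM', offset=27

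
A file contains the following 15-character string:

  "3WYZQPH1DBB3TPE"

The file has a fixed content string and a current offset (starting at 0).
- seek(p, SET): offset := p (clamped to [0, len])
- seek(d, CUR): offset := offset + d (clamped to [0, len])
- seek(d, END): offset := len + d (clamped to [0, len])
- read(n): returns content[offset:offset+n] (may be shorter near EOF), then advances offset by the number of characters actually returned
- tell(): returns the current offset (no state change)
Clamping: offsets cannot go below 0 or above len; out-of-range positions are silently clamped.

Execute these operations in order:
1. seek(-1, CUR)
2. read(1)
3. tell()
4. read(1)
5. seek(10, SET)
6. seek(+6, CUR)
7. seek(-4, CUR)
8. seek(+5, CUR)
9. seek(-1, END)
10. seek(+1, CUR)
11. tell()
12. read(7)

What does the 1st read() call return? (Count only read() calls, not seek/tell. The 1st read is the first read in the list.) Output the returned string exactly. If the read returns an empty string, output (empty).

Answer: 3

Derivation:
After 1 (seek(-1, CUR)): offset=0
After 2 (read(1)): returned '3', offset=1
After 3 (tell()): offset=1
After 4 (read(1)): returned 'W', offset=2
After 5 (seek(10, SET)): offset=10
After 6 (seek(+6, CUR)): offset=15
After 7 (seek(-4, CUR)): offset=11
After 8 (seek(+5, CUR)): offset=15
After 9 (seek(-1, END)): offset=14
After 10 (seek(+1, CUR)): offset=15
After 11 (tell()): offset=15
After 12 (read(7)): returned '', offset=15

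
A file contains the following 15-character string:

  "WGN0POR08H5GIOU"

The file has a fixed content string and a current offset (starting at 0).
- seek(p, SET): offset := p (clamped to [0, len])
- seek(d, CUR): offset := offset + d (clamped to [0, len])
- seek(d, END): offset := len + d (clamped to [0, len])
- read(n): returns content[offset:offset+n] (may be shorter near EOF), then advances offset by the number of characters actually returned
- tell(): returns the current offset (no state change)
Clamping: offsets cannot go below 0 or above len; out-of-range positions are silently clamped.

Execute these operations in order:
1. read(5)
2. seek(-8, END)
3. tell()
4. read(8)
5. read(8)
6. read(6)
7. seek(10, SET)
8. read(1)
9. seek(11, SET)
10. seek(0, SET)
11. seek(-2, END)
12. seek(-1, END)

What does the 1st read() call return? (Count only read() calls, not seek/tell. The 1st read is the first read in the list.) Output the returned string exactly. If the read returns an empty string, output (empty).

After 1 (read(5)): returned 'WGN0P', offset=5
After 2 (seek(-8, END)): offset=7
After 3 (tell()): offset=7
After 4 (read(8)): returned '08H5GIOU', offset=15
After 5 (read(8)): returned '', offset=15
After 6 (read(6)): returned '', offset=15
After 7 (seek(10, SET)): offset=10
After 8 (read(1)): returned '5', offset=11
After 9 (seek(11, SET)): offset=11
After 10 (seek(0, SET)): offset=0
After 11 (seek(-2, END)): offset=13
After 12 (seek(-1, END)): offset=14

Answer: WGN0P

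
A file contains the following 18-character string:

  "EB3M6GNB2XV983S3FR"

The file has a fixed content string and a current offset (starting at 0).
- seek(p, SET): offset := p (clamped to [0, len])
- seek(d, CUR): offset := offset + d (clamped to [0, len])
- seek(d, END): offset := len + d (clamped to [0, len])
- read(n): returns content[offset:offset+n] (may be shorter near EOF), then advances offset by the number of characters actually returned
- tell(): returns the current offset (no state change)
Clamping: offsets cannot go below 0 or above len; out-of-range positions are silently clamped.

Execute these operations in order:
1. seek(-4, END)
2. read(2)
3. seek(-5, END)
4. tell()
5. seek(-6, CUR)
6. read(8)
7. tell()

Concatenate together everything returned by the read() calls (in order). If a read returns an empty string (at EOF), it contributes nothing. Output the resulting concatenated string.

After 1 (seek(-4, END)): offset=14
After 2 (read(2)): returned 'S3', offset=16
After 3 (seek(-5, END)): offset=13
After 4 (tell()): offset=13
After 5 (seek(-6, CUR)): offset=7
After 6 (read(8)): returned 'B2XV983S', offset=15
After 7 (tell()): offset=15

Answer: S3B2XV983S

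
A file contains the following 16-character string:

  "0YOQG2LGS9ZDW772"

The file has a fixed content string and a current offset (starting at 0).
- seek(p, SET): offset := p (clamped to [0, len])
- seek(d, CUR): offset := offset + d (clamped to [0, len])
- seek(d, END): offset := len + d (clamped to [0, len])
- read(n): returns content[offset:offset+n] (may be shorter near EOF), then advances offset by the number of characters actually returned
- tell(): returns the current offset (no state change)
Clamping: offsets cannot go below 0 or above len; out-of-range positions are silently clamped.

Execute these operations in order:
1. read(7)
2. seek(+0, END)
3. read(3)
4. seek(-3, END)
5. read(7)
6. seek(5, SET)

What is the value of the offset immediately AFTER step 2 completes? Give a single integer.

Answer: 16

Derivation:
After 1 (read(7)): returned '0YOQG2L', offset=7
After 2 (seek(+0, END)): offset=16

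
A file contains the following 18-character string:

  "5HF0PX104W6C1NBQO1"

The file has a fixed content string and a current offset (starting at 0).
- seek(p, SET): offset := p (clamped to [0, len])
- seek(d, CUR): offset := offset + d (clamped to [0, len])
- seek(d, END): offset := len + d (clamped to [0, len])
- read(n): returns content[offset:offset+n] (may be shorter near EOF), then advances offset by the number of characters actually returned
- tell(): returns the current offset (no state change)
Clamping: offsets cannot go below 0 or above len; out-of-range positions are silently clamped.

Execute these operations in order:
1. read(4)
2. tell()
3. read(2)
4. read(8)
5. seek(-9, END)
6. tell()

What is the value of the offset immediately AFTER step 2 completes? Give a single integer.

Answer: 4

Derivation:
After 1 (read(4)): returned '5HF0', offset=4
After 2 (tell()): offset=4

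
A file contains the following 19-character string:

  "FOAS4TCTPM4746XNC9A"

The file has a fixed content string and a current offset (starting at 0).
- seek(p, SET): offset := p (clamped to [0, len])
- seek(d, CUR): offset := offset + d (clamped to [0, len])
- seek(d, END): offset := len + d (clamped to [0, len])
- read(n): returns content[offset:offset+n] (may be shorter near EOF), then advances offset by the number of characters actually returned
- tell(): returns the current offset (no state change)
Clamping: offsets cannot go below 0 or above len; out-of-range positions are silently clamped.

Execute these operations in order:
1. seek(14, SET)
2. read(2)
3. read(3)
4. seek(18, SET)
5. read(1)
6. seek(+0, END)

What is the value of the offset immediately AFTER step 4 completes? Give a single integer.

After 1 (seek(14, SET)): offset=14
After 2 (read(2)): returned 'XN', offset=16
After 3 (read(3)): returned 'C9A', offset=19
After 4 (seek(18, SET)): offset=18

Answer: 18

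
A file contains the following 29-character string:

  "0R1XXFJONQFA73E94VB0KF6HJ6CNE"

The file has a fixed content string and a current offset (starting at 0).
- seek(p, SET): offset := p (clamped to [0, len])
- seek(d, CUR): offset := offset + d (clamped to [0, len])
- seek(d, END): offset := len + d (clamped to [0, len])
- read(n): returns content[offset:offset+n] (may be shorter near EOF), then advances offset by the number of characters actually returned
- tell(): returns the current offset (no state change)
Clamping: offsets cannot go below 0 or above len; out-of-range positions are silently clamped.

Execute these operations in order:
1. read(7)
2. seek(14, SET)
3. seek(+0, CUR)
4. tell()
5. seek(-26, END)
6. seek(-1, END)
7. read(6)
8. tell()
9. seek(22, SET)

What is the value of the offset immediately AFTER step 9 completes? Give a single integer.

Answer: 22

Derivation:
After 1 (read(7)): returned '0R1XXFJ', offset=7
After 2 (seek(14, SET)): offset=14
After 3 (seek(+0, CUR)): offset=14
After 4 (tell()): offset=14
After 5 (seek(-26, END)): offset=3
After 6 (seek(-1, END)): offset=28
After 7 (read(6)): returned 'E', offset=29
After 8 (tell()): offset=29
After 9 (seek(22, SET)): offset=22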